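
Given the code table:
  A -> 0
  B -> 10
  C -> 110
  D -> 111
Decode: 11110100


Decoding:
111 -> D
10 -> B
10 -> B
0 -> A


Result: DBBA


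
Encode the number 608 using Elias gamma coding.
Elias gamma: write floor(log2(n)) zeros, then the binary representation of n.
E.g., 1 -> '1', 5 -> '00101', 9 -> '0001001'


num_bits = floor(log2(608)) + 1 = 10
leading_zeros = num_bits - 1 = 9
binary(608) = 1001100000

Elias gamma(608) = '000000000' + '1001100000' = 0000000001001100000 (19 bits)


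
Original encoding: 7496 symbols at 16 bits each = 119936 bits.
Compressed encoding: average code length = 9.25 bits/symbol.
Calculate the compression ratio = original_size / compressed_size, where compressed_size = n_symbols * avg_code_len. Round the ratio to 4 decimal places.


original_size = n_symbols * orig_bits = 7496 * 16 = 119936 bits
compressed_size = n_symbols * avg_code_len = 7496 * 9.25 = 69338.0 bits
ratio = original_size / compressed_size = 119936 / 69338.0 = 1.7297

Compression ratio = 1.7297


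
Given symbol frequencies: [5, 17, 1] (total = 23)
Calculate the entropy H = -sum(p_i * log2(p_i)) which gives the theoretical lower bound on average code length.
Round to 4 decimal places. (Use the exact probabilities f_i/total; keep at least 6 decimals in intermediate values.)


Per-symbol terms -p_i * log2(p_i) with p_i = f_i/23:
  p = 5/23 = 0.217391: log2(p) = -2.201634, -p*log2(p) = 0.478616
  p = 17/23 = 0.739130: log2(p) = -0.436099, -p*log2(p) = 0.322334
  p = 1/23 = 0.043478: log2(p) = -4.523562, -p*log2(p) = 0.196677
H = 0.478616 + 0.322334 + 0.196677 = 0.997627

H = 0.9976 bits/symbol


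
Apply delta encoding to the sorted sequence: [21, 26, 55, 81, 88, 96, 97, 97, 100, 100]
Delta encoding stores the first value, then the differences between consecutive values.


First value: 21
Deltas:
  26 - 21 = 5
  55 - 26 = 29
  81 - 55 = 26
  88 - 81 = 7
  96 - 88 = 8
  97 - 96 = 1
  97 - 97 = 0
  100 - 97 = 3
  100 - 100 = 0


Delta encoded: [21, 5, 29, 26, 7, 8, 1, 0, 3, 0]


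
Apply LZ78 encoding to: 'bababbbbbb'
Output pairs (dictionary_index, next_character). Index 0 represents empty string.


LZ78 encoding steps:
Dictionary: {0: ''}
Step 1: w='' (idx 0), next='b' -> output (0, 'b'), add 'b' as idx 1
Step 2: w='' (idx 0), next='a' -> output (0, 'a'), add 'a' as idx 2
Step 3: w='b' (idx 1), next='a' -> output (1, 'a'), add 'ba' as idx 3
Step 4: w='b' (idx 1), next='b' -> output (1, 'b'), add 'bb' as idx 4
Step 5: w='bb' (idx 4), next='b' -> output (4, 'b'), add 'bbb' as idx 5
Step 6: w='b' (idx 1), end of input -> output (1, '')


Encoded: [(0, 'b'), (0, 'a'), (1, 'a'), (1, 'b'), (4, 'b'), (1, '')]


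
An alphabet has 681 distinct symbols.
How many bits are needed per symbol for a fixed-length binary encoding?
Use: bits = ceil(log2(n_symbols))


log2(681) = 9.4115
Bracket: 2^9 = 512 < 681 <= 2^10 = 1024
So ceil(log2(681)) = 10

bits = ceil(log2(681)) = ceil(9.4115) = 10 bits


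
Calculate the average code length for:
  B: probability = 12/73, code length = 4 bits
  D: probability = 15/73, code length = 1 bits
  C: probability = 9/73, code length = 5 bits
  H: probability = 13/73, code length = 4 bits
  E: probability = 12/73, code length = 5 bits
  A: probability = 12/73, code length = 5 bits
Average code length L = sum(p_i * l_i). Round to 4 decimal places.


Weighted contributions p_i * l_i:
  B: (12/73) * 4 = 48/73
  D: (15/73) * 1 = 15/73
  C: (9/73) * 5 = 45/73
  H: (13/73) * 4 = 52/73
  E: (12/73) * 5 = 60/73
  A: (12/73) * 5 = 60/73
Sum = (48 + 15 + 45 + 52 + 60 + 60)/73 = 280/73

L = 280/73 = 3.8356 bits/symbol


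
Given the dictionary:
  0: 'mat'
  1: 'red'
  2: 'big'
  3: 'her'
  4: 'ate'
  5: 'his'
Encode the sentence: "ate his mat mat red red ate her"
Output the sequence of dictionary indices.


Look up each word in the dictionary:
  'ate' -> 4
  'his' -> 5
  'mat' -> 0
  'mat' -> 0
  'red' -> 1
  'red' -> 1
  'ate' -> 4
  'her' -> 3

Encoded: [4, 5, 0, 0, 1, 1, 4, 3]


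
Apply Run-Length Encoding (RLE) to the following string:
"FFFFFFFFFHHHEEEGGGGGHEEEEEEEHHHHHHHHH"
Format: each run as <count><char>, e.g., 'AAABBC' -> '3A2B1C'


Scanning runs left to right:
  i=0: run of 'F' x 9 -> '9F'
  i=9: run of 'H' x 3 -> '3H'
  i=12: run of 'E' x 3 -> '3E'
  i=15: run of 'G' x 5 -> '5G'
  i=20: run of 'H' x 1 -> '1H'
  i=21: run of 'E' x 7 -> '7E'
  i=28: run of 'H' x 9 -> '9H'

RLE = 9F3H3E5G1H7E9H


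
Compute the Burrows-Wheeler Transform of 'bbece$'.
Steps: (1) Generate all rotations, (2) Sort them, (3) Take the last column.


Rotations (sorted):
  0: $bbece -> last char: e
  1: bbece$ -> last char: $
  2: bece$b -> last char: b
  3: ce$bbe -> last char: e
  4: e$bbec -> last char: c
  5: ece$bb -> last char: b


BWT = e$becb


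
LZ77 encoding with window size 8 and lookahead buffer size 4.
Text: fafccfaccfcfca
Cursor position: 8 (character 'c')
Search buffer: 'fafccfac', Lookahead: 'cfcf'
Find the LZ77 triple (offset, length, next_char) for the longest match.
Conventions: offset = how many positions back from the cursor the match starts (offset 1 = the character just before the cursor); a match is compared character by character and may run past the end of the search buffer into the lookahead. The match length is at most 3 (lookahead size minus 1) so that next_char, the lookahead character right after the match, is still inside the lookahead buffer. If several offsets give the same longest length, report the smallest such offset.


Try each offset into the search buffer:
  offset=1 (pos 7, char 'c'): match length 1
  offset=2 (pos 6, char 'a'): match length 0
  offset=3 (pos 5, char 'f'): match length 0
  offset=4 (pos 4, char 'c'): match length 2
  offset=5 (pos 3, char 'c'): match length 1
  offset=6 (pos 2, char 'f'): match length 0
  offset=7 (pos 1, char 'a'): match length 0
  offset=8 (pos 0, char 'f'): match length 0
Longest match has length 2 at offset 4.
next_char = character at position 8 + 2 = 10 -> 'c'

Best match: offset=4, length=2 (matching 'cf' starting at position 4)
LZ77 triple: (4, 2, 'c')


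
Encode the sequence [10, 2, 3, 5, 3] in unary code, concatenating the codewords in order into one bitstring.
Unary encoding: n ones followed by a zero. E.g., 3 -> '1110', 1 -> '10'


Encode each number as n ones followed by a terminating 0:
  10 -> 11111111110 (11 bits)
  2 -> 110 (3 bits)
  3 -> 1110 (4 bits)
  5 -> 111110 (6 bits)
  3 -> 1110 (4 bits)
Total length = 11 + 3 + 4 + 6 + 4 = 28 bits.

Unary([10, 2, 3, 5, 3]) = 1111111111011011101111101110 (28 bits)


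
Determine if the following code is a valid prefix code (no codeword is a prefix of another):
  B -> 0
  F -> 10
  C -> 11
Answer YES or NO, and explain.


Checking each pair (does one codeword prefix another?):
  B='0' vs F='10': no prefix
  B='0' vs C='11': no prefix
  F='10' vs B='0': no prefix
  F='10' vs C='11': no prefix
  C='11' vs B='0': no prefix
  C='11' vs F='10': no prefix
No violation found over all pairs.

YES -- this is a valid prefix code. No codeword is a prefix of any other codeword.


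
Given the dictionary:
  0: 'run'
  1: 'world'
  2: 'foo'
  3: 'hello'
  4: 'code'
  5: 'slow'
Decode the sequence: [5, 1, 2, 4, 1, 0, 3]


Look up each index in the dictionary:
  5 -> 'slow'
  1 -> 'world'
  2 -> 'foo'
  4 -> 'code'
  1 -> 'world'
  0 -> 'run'
  3 -> 'hello'

Decoded: "slow world foo code world run hello"


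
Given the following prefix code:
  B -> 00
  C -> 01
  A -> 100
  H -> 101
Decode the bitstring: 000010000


Decoding step by step:
Bits 00 -> B
Bits 00 -> B
Bits 100 -> A
Bits 00 -> B


Decoded message: BBAB


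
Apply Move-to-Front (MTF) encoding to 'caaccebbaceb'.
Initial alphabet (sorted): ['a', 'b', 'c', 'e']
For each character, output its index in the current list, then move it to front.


MTF encoding:
'c': index 2 in ['a', 'b', 'c', 'e'] -> ['c', 'a', 'b', 'e']
'a': index 1 in ['c', 'a', 'b', 'e'] -> ['a', 'c', 'b', 'e']
'a': index 0 in ['a', 'c', 'b', 'e'] -> ['a', 'c', 'b', 'e']
'c': index 1 in ['a', 'c', 'b', 'e'] -> ['c', 'a', 'b', 'e']
'c': index 0 in ['c', 'a', 'b', 'e'] -> ['c', 'a', 'b', 'e']
'e': index 3 in ['c', 'a', 'b', 'e'] -> ['e', 'c', 'a', 'b']
'b': index 3 in ['e', 'c', 'a', 'b'] -> ['b', 'e', 'c', 'a']
'b': index 0 in ['b', 'e', 'c', 'a'] -> ['b', 'e', 'c', 'a']
'a': index 3 in ['b', 'e', 'c', 'a'] -> ['a', 'b', 'e', 'c']
'c': index 3 in ['a', 'b', 'e', 'c'] -> ['c', 'a', 'b', 'e']
'e': index 3 in ['c', 'a', 'b', 'e'] -> ['e', 'c', 'a', 'b']
'b': index 3 in ['e', 'c', 'a', 'b'] -> ['b', 'e', 'c', 'a']


Output: [2, 1, 0, 1, 0, 3, 3, 0, 3, 3, 3, 3]


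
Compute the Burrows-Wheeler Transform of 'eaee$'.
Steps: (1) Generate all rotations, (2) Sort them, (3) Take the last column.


Rotations (sorted):
  0: $eaee -> last char: e
  1: aee$e -> last char: e
  2: e$eae -> last char: e
  3: eaee$ -> last char: $
  4: ee$ea -> last char: a


BWT = eee$a


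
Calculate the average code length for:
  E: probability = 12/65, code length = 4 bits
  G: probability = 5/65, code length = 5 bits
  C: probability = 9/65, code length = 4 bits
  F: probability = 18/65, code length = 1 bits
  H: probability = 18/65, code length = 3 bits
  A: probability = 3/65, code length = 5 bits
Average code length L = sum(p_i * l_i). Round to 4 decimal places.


Weighted contributions p_i * l_i:
  E: (12/65) * 4 = 48/65
  G: (5/65) * 5 = 25/65
  C: (9/65) * 4 = 36/65
  F: (18/65) * 1 = 18/65
  H: (18/65) * 3 = 54/65
  A: (3/65) * 5 = 15/65
Sum = (48 + 25 + 36 + 18 + 54 + 15)/65 = 196/65

L = 196/65 = 3.0154 bits/symbol


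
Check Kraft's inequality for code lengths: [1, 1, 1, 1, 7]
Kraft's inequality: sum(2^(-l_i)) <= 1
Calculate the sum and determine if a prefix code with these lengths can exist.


Sum = 2^(-1) + 2^(-1) + 2^(-1) + 2^(-1) + 2^(-7)
    = 0.5 + 0.5 + 0.5 + 0.5 + 0.0078125
    = 257/128 = 2.0078125
Since 2.0078125 > 1, Kraft's inequality is NOT satisfied.
A prefix code with these lengths CANNOT exist.

Kraft sum = 2.0078125. Not satisfied.


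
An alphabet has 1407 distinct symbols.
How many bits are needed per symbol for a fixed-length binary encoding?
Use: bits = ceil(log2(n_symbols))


log2(1407) = 10.4584
Bracket: 2^10 = 1024 < 1407 <= 2^11 = 2048
So ceil(log2(1407)) = 11

bits = ceil(log2(1407)) = ceil(10.4584) = 11 bits


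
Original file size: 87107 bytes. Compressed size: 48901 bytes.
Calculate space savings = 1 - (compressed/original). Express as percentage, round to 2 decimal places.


ratio = compressed/original = 48901/87107 = 0.56139
savings = 1 - ratio = 1 - 0.56139 = 0.43861
as a percentage: 0.43861 * 100 = 43.86%

Space savings = 1 - 48901/87107 = 43.86%


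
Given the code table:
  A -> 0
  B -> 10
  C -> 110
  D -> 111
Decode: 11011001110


Decoding:
110 -> C
110 -> C
0 -> A
111 -> D
0 -> A


Result: CCADA


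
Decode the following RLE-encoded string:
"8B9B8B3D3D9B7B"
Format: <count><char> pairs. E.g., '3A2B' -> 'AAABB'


Expanding each <count><char> pair:
  8B -> 'BBBBBBBB'
  9B -> 'BBBBBBBBB'
  8B -> 'BBBBBBBB'
  3D -> 'DDD'
  3D -> 'DDD'
  9B -> 'BBBBBBBBB'
  7B -> 'BBBBBBB'

Decoded = BBBBBBBBBBBBBBBBBBBBBBBBBDDDDDDBBBBBBBBBBBBBBBB


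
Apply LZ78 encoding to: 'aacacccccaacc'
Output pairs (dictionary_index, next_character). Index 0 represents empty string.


LZ78 encoding steps:
Dictionary: {0: ''}
Step 1: w='' (idx 0), next='a' -> output (0, 'a'), add 'a' as idx 1
Step 2: w='a' (idx 1), next='c' -> output (1, 'c'), add 'ac' as idx 2
Step 3: w='ac' (idx 2), next='c' -> output (2, 'c'), add 'acc' as idx 3
Step 4: w='' (idx 0), next='c' -> output (0, 'c'), add 'c' as idx 4
Step 5: w='c' (idx 4), next='c' -> output (4, 'c'), add 'cc' as idx 5
Step 6: w='a' (idx 1), next='a' -> output (1, 'a'), add 'aa' as idx 6
Step 7: w='cc' (idx 5), end of input -> output (5, '')


Encoded: [(0, 'a'), (1, 'c'), (2, 'c'), (0, 'c'), (4, 'c'), (1, 'a'), (5, '')]


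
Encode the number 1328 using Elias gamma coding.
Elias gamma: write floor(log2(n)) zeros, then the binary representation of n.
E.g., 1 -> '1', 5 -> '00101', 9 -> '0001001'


num_bits = floor(log2(1328)) + 1 = 11
leading_zeros = num_bits - 1 = 10
binary(1328) = 10100110000

Elias gamma(1328) = '0000000000' + '10100110000' = 000000000010100110000 (21 bits)


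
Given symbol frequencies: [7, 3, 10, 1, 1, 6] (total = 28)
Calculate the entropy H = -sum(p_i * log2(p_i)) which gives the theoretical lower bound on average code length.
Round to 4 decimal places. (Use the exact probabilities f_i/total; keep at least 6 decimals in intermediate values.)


Per-symbol terms -p_i * log2(p_i) with p_i = f_i/28:
  p = 7/28 = 0.250000: log2(p) = -2.000000, -p*log2(p) = 0.500000
  p = 3/28 = 0.107143: log2(p) = -3.222392, -p*log2(p) = 0.345256
  p = 10/28 = 0.357143: log2(p) = -1.485427, -p*log2(p) = 0.530510
  p = 1/28 = 0.035714: log2(p) = -4.807355, -p*log2(p) = 0.171691
  p = 1/28 = 0.035714: log2(p) = -4.807355, -p*log2(p) = 0.171691
  p = 6/28 = 0.214286: log2(p) = -2.222392, -p*log2(p) = 0.476227
H = 0.500000 + 0.345256 + 0.530510 + 0.171691 + 0.171691 + 0.476227 = 2.195375

H = 2.1954 bits/symbol


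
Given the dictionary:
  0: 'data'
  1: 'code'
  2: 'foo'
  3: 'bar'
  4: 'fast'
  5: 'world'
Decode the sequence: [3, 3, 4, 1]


Look up each index in the dictionary:
  3 -> 'bar'
  3 -> 'bar'
  4 -> 'fast'
  1 -> 'code'

Decoded: "bar bar fast code"


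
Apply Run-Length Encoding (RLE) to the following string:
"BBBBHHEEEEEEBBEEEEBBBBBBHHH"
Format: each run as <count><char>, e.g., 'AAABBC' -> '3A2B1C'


Scanning runs left to right:
  i=0: run of 'B' x 4 -> '4B'
  i=4: run of 'H' x 2 -> '2H'
  i=6: run of 'E' x 6 -> '6E'
  i=12: run of 'B' x 2 -> '2B'
  i=14: run of 'E' x 4 -> '4E'
  i=18: run of 'B' x 6 -> '6B'
  i=24: run of 'H' x 3 -> '3H'

RLE = 4B2H6E2B4E6B3H


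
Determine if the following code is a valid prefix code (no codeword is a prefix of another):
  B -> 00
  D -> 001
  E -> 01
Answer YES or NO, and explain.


Checking each pair (does one codeword prefix another?):
  B='00' vs D='001': prefix -- VIOLATION

NO -- this is NOT a valid prefix code. B (00) is a prefix of D (001).


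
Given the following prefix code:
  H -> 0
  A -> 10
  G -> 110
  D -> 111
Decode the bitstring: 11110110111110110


Decoding step by step:
Bits 111 -> D
Bits 10 -> A
Bits 110 -> G
Bits 111 -> D
Bits 110 -> G
Bits 110 -> G


Decoded message: DAGDGG


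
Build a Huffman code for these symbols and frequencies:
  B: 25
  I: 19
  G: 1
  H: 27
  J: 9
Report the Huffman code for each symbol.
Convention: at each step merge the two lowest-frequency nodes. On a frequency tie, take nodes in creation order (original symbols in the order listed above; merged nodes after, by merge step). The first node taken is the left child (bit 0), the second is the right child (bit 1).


Huffman tree construction:
Step 1: Merge G(1) + J(9) = 10
Step 2: Merge (G+J)(10) + I(19) = 29
Step 3: Merge B(25) + H(27) = 52
Step 4: Merge ((G+J)+I)(29) + (B+H)(52) = 81
Read each symbol's code off the tree from the root (left child = 0, right child = 1).

Codes:
  B: 10 (length 2)
  I: 01 (length 2)
  G: 000 (length 3)
  H: 11 (length 2)
  J: 001 (length 3)
Average code length: 172/81 = 2.1235 bits/symbol


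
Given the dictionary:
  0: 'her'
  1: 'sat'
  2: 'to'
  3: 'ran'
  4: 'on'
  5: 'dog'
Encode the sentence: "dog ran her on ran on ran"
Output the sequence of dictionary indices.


Look up each word in the dictionary:
  'dog' -> 5
  'ran' -> 3
  'her' -> 0
  'on' -> 4
  'ran' -> 3
  'on' -> 4
  'ran' -> 3

Encoded: [5, 3, 0, 4, 3, 4, 3]


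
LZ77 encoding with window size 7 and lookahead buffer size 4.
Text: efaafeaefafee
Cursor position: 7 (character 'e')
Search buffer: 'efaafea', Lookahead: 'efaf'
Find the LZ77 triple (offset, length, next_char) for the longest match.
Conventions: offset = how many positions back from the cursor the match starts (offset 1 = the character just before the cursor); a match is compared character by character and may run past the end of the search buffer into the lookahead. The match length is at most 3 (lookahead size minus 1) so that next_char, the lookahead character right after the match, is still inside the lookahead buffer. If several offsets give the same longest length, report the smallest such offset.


Try each offset into the search buffer:
  offset=1 (pos 6, char 'a'): match length 0
  offset=2 (pos 5, char 'e'): match length 1
  offset=3 (pos 4, char 'f'): match length 0
  offset=4 (pos 3, char 'a'): match length 0
  offset=5 (pos 2, char 'a'): match length 0
  offset=6 (pos 1, char 'f'): match length 0
  offset=7 (pos 0, char 'e'): match length 3
Longest match has length 3 at offset 7.
next_char = character at position 7 + 3 = 10 -> 'f'

Best match: offset=7, length=3 (matching 'efa' starting at position 0)
LZ77 triple: (7, 3, 'f')


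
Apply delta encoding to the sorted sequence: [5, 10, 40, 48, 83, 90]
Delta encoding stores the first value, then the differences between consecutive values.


First value: 5
Deltas:
  10 - 5 = 5
  40 - 10 = 30
  48 - 40 = 8
  83 - 48 = 35
  90 - 83 = 7


Delta encoded: [5, 5, 30, 8, 35, 7]


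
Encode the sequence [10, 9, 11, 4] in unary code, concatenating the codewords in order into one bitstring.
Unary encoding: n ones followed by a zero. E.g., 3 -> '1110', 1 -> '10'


Encode each number as n ones followed by a terminating 0:
  10 -> 11111111110 (11 bits)
  9 -> 1111111110 (10 bits)
  11 -> 111111111110 (12 bits)
  4 -> 11110 (5 bits)
Total length = 11 + 10 + 12 + 5 = 38 bits.

Unary([10, 9, 11, 4]) = 11111111110111111111011111111111011110 (38 bits)


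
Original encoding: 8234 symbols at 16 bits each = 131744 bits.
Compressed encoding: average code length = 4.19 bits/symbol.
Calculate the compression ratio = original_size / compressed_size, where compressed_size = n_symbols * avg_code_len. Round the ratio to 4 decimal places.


original_size = n_symbols * orig_bits = 8234 * 16 = 131744 bits
compressed_size = n_symbols * avg_code_len = 8234 * 4.19 = 34500.46 bits
ratio = original_size / compressed_size = 131744 / 34500.46 = 3.8186

Compression ratio = 3.8186


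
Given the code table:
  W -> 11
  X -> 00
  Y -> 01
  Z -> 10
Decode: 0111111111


Decoding:
01 -> Y
11 -> W
11 -> W
11 -> W
11 -> W


Result: YWWWW


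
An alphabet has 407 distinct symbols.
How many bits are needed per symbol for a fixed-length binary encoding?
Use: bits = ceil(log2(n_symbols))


log2(407) = 8.6689
Bracket: 2^8 = 256 < 407 <= 2^9 = 512
So ceil(log2(407)) = 9

bits = ceil(log2(407)) = ceil(8.6689) = 9 bits


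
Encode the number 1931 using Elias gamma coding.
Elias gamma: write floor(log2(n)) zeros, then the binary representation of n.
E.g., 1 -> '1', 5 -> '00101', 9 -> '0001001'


num_bits = floor(log2(1931)) + 1 = 11
leading_zeros = num_bits - 1 = 10
binary(1931) = 11110001011

Elias gamma(1931) = '0000000000' + '11110001011' = 000000000011110001011 (21 bits)


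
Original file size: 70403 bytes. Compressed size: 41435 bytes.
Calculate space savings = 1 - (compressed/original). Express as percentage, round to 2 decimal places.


ratio = compressed/original = 41435/70403 = 0.58854
savings = 1 - ratio = 1 - 0.58854 = 0.41146
as a percentage: 0.41146 * 100 = 41.15%

Space savings = 1 - 41435/70403 = 41.15%


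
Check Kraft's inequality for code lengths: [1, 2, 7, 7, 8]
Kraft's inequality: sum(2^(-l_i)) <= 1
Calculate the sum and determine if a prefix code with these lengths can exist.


Sum = 2^(-1) + 2^(-2) + 2^(-7) + 2^(-7) + 2^(-8)
    = 0.5 + 0.25 + 0.0078125 + 0.0078125 + 0.00390625
    = 197/256 = 0.76953125
Since 0.76953125 <= 1, Kraft's inequality IS satisfied.
A prefix code with these lengths CAN exist.

Kraft sum = 0.76953125. Satisfied.


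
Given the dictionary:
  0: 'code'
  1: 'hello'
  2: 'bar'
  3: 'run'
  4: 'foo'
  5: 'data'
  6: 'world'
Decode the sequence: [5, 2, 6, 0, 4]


Look up each index in the dictionary:
  5 -> 'data'
  2 -> 'bar'
  6 -> 'world'
  0 -> 'code'
  4 -> 'foo'

Decoded: "data bar world code foo"


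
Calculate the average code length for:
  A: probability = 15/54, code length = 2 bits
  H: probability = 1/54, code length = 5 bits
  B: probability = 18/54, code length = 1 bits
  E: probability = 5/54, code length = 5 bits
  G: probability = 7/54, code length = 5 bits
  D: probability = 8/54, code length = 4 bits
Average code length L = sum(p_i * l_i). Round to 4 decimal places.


Weighted contributions p_i * l_i:
  A: (15/54) * 2 = 30/54
  H: (1/54) * 5 = 5/54
  B: (18/54) * 1 = 18/54
  E: (5/54) * 5 = 25/54
  G: (7/54) * 5 = 35/54
  D: (8/54) * 4 = 32/54
Sum = (30 + 5 + 18 + 25 + 35 + 32)/54 = 145/54

L = 145/54 = 2.6852 bits/symbol


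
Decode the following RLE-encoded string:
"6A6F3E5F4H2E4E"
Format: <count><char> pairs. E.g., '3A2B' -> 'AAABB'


Expanding each <count><char> pair:
  6A -> 'AAAAAA'
  6F -> 'FFFFFF'
  3E -> 'EEE'
  5F -> 'FFFFF'
  4H -> 'HHHH'
  2E -> 'EE'
  4E -> 'EEEE'

Decoded = AAAAAAFFFFFFEEEFFFFFHHHHEEEEEE


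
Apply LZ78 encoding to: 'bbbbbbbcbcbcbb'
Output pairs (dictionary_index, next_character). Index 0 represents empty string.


LZ78 encoding steps:
Dictionary: {0: ''}
Step 1: w='' (idx 0), next='b' -> output (0, 'b'), add 'b' as idx 1
Step 2: w='b' (idx 1), next='b' -> output (1, 'b'), add 'bb' as idx 2
Step 3: w='bb' (idx 2), next='b' -> output (2, 'b'), add 'bbb' as idx 3
Step 4: w='b' (idx 1), next='c' -> output (1, 'c'), add 'bc' as idx 4
Step 5: w='bc' (idx 4), next='b' -> output (4, 'b'), add 'bcb' as idx 5
Step 6: w='' (idx 0), next='c' -> output (0, 'c'), add 'c' as idx 6
Step 7: w='bb' (idx 2), end of input -> output (2, '')


Encoded: [(0, 'b'), (1, 'b'), (2, 'b'), (1, 'c'), (4, 'b'), (0, 'c'), (2, '')]


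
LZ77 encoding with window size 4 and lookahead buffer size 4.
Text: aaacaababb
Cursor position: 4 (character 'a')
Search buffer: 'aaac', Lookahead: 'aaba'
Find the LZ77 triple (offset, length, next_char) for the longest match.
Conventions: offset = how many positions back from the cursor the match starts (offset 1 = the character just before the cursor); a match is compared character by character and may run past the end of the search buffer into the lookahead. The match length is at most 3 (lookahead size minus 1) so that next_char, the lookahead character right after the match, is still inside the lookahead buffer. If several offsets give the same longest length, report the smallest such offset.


Try each offset into the search buffer:
  offset=1 (pos 3, char 'c'): match length 0
  offset=2 (pos 2, char 'a'): match length 1
  offset=3 (pos 1, char 'a'): match length 2
  offset=4 (pos 0, char 'a'): match length 2
Longest match has length 2, found at offsets 3, 4; take the smallest, offset 3.
next_char = character at position 4 + 2 = 6 -> 'b'

Best match: offset=3, length=2 (matching 'aa' starting at position 1)
LZ77 triple: (3, 2, 'b')


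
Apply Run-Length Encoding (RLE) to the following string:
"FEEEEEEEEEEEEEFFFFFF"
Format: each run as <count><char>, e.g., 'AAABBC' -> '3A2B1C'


Scanning runs left to right:
  i=0: run of 'F' x 1 -> '1F'
  i=1: run of 'E' x 13 -> '13E'
  i=14: run of 'F' x 6 -> '6F'

RLE = 1F13E6F


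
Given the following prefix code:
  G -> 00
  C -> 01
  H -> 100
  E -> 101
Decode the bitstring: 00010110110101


Decoding step by step:
Bits 00 -> G
Bits 01 -> C
Bits 01 -> C
Bits 101 -> E
Bits 101 -> E
Bits 01 -> C


Decoded message: GCCEEC


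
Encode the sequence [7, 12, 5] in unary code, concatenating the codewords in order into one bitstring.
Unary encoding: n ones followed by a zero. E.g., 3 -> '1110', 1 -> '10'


Encode each number as n ones followed by a terminating 0:
  7 -> 11111110 (8 bits)
  12 -> 1111111111110 (13 bits)
  5 -> 111110 (6 bits)
Total length = 8 + 13 + 6 = 27 bits.

Unary([7, 12, 5]) = 111111101111111111110111110 (27 bits)


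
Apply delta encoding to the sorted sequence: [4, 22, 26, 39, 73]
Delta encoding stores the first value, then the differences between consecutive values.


First value: 4
Deltas:
  22 - 4 = 18
  26 - 22 = 4
  39 - 26 = 13
  73 - 39 = 34


Delta encoded: [4, 18, 4, 13, 34]


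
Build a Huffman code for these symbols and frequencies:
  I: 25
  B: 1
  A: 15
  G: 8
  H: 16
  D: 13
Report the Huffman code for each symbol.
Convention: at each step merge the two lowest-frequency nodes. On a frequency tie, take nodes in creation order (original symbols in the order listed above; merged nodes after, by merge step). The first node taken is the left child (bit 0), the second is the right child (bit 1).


Huffman tree construction:
Step 1: Merge B(1) + G(8) = 9
Step 2: Merge (B+G)(9) + D(13) = 22
Step 3: Merge A(15) + H(16) = 31
Step 4: Merge ((B+G)+D)(22) + I(25) = 47
Step 5: Merge (A+H)(31) + (((B+G)+D)+I)(47) = 78
Read each symbol's code off the tree from the root (left child = 0, right child = 1).

Codes:
  I: 11 (length 2)
  B: 1000 (length 4)
  A: 00 (length 2)
  G: 1001 (length 4)
  H: 01 (length 2)
  D: 101 (length 3)
Average code length: 187/78 = 2.3974 bits/symbol


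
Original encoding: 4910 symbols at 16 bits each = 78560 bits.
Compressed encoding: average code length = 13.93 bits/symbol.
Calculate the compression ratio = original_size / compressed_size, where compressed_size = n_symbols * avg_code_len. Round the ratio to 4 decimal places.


original_size = n_symbols * orig_bits = 4910 * 16 = 78560 bits
compressed_size = n_symbols * avg_code_len = 4910 * 13.93 = 68396.3 bits
ratio = original_size / compressed_size = 78560 / 68396.3 = 1.1486

Compression ratio = 1.1486


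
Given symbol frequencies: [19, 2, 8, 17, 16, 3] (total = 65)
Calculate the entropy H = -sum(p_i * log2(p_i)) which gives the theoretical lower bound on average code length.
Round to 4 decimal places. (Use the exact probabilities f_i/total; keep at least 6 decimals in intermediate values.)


Per-symbol terms -p_i * log2(p_i) with p_i = f_i/65:
  p = 19/65 = 0.292308: log2(p) = -1.774440, -p*log2(p) = 0.518683
  p = 2/65 = 0.030769: log2(p) = -5.022368, -p*log2(p) = 0.154534
  p = 8/65 = 0.123077: log2(p) = -3.022368, -p*log2(p) = 0.371984
  p = 17/65 = 0.261538: log2(p) = -1.934905, -p*log2(p) = 0.506052
  p = 16/65 = 0.246154: log2(p) = -2.022368, -p*log2(p) = 0.497814
  p = 3/65 = 0.046154: log2(p) = -4.437405, -p*log2(p) = 0.204803
H = 0.518683 + 0.154534 + 0.371984 + 0.506052 + 0.497814 + 0.204803 = 2.253870

H = 2.2539 bits/symbol


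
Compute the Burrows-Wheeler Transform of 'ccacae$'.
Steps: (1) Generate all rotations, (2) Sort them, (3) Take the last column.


Rotations (sorted):
  0: $ccacae -> last char: e
  1: acae$cc -> last char: c
  2: ae$ccac -> last char: c
  3: cacae$c -> last char: c
  4: cae$cca -> last char: a
  5: ccacae$ -> last char: $
  6: e$ccaca -> last char: a


BWT = eccca$a


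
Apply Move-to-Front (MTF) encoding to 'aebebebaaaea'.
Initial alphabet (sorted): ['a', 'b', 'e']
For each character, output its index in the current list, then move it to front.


MTF encoding:
'a': index 0 in ['a', 'b', 'e'] -> ['a', 'b', 'e']
'e': index 2 in ['a', 'b', 'e'] -> ['e', 'a', 'b']
'b': index 2 in ['e', 'a', 'b'] -> ['b', 'e', 'a']
'e': index 1 in ['b', 'e', 'a'] -> ['e', 'b', 'a']
'b': index 1 in ['e', 'b', 'a'] -> ['b', 'e', 'a']
'e': index 1 in ['b', 'e', 'a'] -> ['e', 'b', 'a']
'b': index 1 in ['e', 'b', 'a'] -> ['b', 'e', 'a']
'a': index 2 in ['b', 'e', 'a'] -> ['a', 'b', 'e']
'a': index 0 in ['a', 'b', 'e'] -> ['a', 'b', 'e']
'a': index 0 in ['a', 'b', 'e'] -> ['a', 'b', 'e']
'e': index 2 in ['a', 'b', 'e'] -> ['e', 'a', 'b']
'a': index 1 in ['e', 'a', 'b'] -> ['a', 'e', 'b']


Output: [0, 2, 2, 1, 1, 1, 1, 2, 0, 0, 2, 1]


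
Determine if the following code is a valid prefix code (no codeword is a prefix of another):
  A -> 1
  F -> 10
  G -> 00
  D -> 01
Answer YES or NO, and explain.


Checking each pair (does one codeword prefix another?):
  A='1' vs F='10': prefix -- VIOLATION

NO -- this is NOT a valid prefix code. A (1) is a prefix of F (10).


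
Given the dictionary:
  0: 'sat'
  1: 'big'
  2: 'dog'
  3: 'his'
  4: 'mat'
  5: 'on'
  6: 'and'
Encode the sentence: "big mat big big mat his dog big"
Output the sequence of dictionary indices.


Look up each word in the dictionary:
  'big' -> 1
  'mat' -> 4
  'big' -> 1
  'big' -> 1
  'mat' -> 4
  'his' -> 3
  'dog' -> 2
  'big' -> 1

Encoded: [1, 4, 1, 1, 4, 3, 2, 1]


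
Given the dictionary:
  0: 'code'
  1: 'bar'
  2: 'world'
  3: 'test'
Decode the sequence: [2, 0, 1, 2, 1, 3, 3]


Look up each index in the dictionary:
  2 -> 'world'
  0 -> 'code'
  1 -> 'bar'
  2 -> 'world'
  1 -> 'bar'
  3 -> 'test'
  3 -> 'test'

Decoded: "world code bar world bar test test"


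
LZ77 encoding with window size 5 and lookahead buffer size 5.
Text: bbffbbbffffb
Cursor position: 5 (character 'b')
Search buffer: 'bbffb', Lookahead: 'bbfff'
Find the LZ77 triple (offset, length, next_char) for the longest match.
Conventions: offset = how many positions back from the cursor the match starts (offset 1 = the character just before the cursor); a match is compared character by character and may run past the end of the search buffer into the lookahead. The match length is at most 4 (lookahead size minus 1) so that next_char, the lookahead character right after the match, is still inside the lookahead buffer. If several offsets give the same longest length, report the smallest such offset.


Try each offset into the search buffer:
  offset=1 (pos 4, char 'b'): match length 2
  offset=2 (pos 3, char 'f'): match length 0
  offset=3 (pos 2, char 'f'): match length 0
  offset=4 (pos 1, char 'b'): match length 1
  offset=5 (pos 0, char 'b'): match length 4
Longest match has length 4 at offset 5.
next_char = character at position 5 + 4 = 9 -> 'f'

Best match: offset=5, length=4 (matching 'bbff' starting at position 0)
LZ77 triple: (5, 4, 'f')


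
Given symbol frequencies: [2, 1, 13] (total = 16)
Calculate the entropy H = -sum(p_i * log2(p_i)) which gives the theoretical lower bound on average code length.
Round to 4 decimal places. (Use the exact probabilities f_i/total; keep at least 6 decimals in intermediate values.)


Per-symbol terms -p_i * log2(p_i) with p_i = f_i/16:
  p = 2/16 = 0.125000: log2(p) = -3.000000, -p*log2(p) = 0.375000
  p = 1/16 = 0.062500: log2(p) = -4.000000, -p*log2(p) = 0.250000
  p = 13/16 = 0.812500: log2(p) = -0.299560, -p*log2(p) = 0.243393
H = 0.375000 + 0.250000 + 0.243393 = 0.868393

H = 0.8684 bits/symbol


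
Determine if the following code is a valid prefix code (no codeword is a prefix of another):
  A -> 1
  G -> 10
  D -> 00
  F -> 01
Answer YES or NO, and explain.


Checking each pair (does one codeword prefix another?):
  A='1' vs G='10': prefix -- VIOLATION

NO -- this is NOT a valid prefix code. A (1) is a prefix of G (10).


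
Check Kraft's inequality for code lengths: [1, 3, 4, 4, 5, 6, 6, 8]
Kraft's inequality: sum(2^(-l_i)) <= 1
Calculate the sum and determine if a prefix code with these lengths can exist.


Sum = 2^(-1) + 2^(-3) + 2^(-4) + 2^(-4) + 2^(-5) + 2^(-6) + 2^(-6) + 2^(-8)
    = 0.5 + 0.125 + 0.0625 + 0.0625 + 0.03125 + 0.015625 + 0.015625 + 0.00390625
    = 209/256 = 0.81640625
Since 0.81640625 <= 1, Kraft's inequality IS satisfied.
A prefix code with these lengths CAN exist.

Kraft sum = 0.81640625. Satisfied.


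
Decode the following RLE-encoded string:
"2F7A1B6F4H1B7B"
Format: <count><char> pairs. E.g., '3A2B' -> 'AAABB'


Expanding each <count><char> pair:
  2F -> 'FF'
  7A -> 'AAAAAAA'
  1B -> 'B'
  6F -> 'FFFFFF'
  4H -> 'HHHH'
  1B -> 'B'
  7B -> 'BBBBBBB'

Decoded = FFAAAAAAABFFFFFFHHHHBBBBBBBB


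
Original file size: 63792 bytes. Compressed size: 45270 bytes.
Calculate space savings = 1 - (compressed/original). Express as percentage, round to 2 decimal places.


ratio = compressed/original = 45270/63792 = 0.70965
savings = 1 - ratio = 1 - 0.70965 = 0.29035
as a percentage: 0.29035 * 100 = 29.03%

Space savings = 1 - 45270/63792 = 29.03%


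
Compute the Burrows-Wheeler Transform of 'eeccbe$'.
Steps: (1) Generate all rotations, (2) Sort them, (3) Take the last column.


Rotations (sorted):
  0: $eeccbe -> last char: e
  1: be$eecc -> last char: c
  2: cbe$eec -> last char: c
  3: ccbe$ee -> last char: e
  4: e$eeccb -> last char: b
  5: eccbe$e -> last char: e
  6: eeccbe$ -> last char: $


BWT = eccebe$


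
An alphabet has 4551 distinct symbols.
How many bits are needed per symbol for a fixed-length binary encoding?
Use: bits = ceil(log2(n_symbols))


log2(4551) = 12.152
Bracket: 2^12 = 4096 < 4551 <= 2^13 = 8192
So ceil(log2(4551)) = 13

bits = ceil(log2(4551)) = ceil(12.152) = 13 bits


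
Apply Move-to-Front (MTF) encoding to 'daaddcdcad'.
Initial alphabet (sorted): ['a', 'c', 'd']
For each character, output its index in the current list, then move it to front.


MTF encoding:
'd': index 2 in ['a', 'c', 'd'] -> ['d', 'a', 'c']
'a': index 1 in ['d', 'a', 'c'] -> ['a', 'd', 'c']
'a': index 0 in ['a', 'd', 'c'] -> ['a', 'd', 'c']
'd': index 1 in ['a', 'd', 'c'] -> ['d', 'a', 'c']
'd': index 0 in ['d', 'a', 'c'] -> ['d', 'a', 'c']
'c': index 2 in ['d', 'a', 'c'] -> ['c', 'd', 'a']
'd': index 1 in ['c', 'd', 'a'] -> ['d', 'c', 'a']
'c': index 1 in ['d', 'c', 'a'] -> ['c', 'd', 'a']
'a': index 2 in ['c', 'd', 'a'] -> ['a', 'c', 'd']
'd': index 2 in ['a', 'c', 'd'] -> ['d', 'a', 'c']


Output: [2, 1, 0, 1, 0, 2, 1, 1, 2, 2]


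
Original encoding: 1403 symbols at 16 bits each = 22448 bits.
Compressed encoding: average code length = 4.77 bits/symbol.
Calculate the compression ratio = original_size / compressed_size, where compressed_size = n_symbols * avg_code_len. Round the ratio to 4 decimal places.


original_size = n_symbols * orig_bits = 1403 * 16 = 22448 bits
compressed_size = n_symbols * avg_code_len = 1403 * 4.77 = 6692.31 bits
ratio = original_size / compressed_size = 22448 / 6692.31 = 3.3543

Compression ratio = 3.3543


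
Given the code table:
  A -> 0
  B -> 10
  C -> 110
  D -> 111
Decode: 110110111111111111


Decoding:
110 -> C
110 -> C
111 -> D
111 -> D
111 -> D
111 -> D


Result: CCDDDD


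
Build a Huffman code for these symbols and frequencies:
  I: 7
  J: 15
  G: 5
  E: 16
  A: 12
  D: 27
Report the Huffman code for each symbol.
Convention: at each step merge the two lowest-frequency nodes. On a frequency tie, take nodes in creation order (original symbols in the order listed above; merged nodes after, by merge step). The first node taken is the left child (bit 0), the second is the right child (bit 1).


Huffman tree construction:
Step 1: Merge G(5) + I(7) = 12
Step 2: Merge A(12) + (G+I)(12) = 24
Step 3: Merge J(15) + E(16) = 31
Step 4: Merge (A+(G+I))(24) + D(27) = 51
Step 5: Merge (J+E)(31) + ((A+(G+I))+D)(51) = 82
Read each symbol's code off the tree from the root (left child = 0, right child = 1).

Codes:
  I: 1011 (length 4)
  J: 00 (length 2)
  G: 1010 (length 4)
  E: 01 (length 2)
  A: 100 (length 3)
  D: 11 (length 2)
Average code length: 200/82 = 2.4390 bits/symbol


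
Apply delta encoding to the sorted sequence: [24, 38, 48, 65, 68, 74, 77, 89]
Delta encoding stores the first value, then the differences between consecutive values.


First value: 24
Deltas:
  38 - 24 = 14
  48 - 38 = 10
  65 - 48 = 17
  68 - 65 = 3
  74 - 68 = 6
  77 - 74 = 3
  89 - 77 = 12


Delta encoded: [24, 14, 10, 17, 3, 6, 3, 12]


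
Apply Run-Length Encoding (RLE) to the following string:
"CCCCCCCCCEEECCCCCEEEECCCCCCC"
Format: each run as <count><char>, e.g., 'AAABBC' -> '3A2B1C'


Scanning runs left to right:
  i=0: run of 'C' x 9 -> '9C'
  i=9: run of 'E' x 3 -> '3E'
  i=12: run of 'C' x 5 -> '5C'
  i=17: run of 'E' x 4 -> '4E'
  i=21: run of 'C' x 7 -> '7C'

RLE = 9C3E5C4E7C


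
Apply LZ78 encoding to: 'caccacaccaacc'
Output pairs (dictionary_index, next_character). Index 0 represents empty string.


LZ78 encoding steps:
Dictionary: {0: ''}
Step 1: w='' (idx 0), next='c' -> output (0, 'c'), add 'c' as idx 1
Step 2: w='' (idx 0), next='a' -> output (0, 'a'), add 'a' as idx 2
Step 3: w='c' (idx 1), next='c' -> output (1, 'c'), add 'cc' as idx 3
Step 4: w='a' (idx 2), next='c' -> output (2, 'c'), add 'ac' as idx 4
Step 5: w='ac' (idx 4), next='c' -> output (4, 'c'), add 'acc' as idx 5
Step 6: w='a' (idx 2), next='a' -> output (2, 'a'), add 'aa' as idx 6
Step 7: w='cc' (idx 3), end of input -> output (3, '')


Encoded: [(0, 'c'), (0, 'a'), (1, 'c'), (2, 'c'), (4, 'c'), (2, 'a'), (3, '')]


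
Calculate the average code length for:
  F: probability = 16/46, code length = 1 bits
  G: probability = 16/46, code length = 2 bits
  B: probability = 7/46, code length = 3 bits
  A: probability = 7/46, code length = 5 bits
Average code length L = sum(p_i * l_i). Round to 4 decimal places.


Weighted contributions p_i * l_i:
  F: (16/46) * 1 = 16/46
  G: (16/46) * 2 = 32/46
  B: (7/46) * 3 = 21/46
  A: (7/46) * 5 = 35/46
Sum = (16 + 32 + 21 + 35)/46 = 104/46

L = 104/46 = 2.2609 bits/symbol


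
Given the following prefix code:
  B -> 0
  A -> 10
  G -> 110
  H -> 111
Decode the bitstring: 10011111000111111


Decoding step by step:
Bits 10 -> A
Bits 0 -> B
Bits 111 -> H
Bits 110 -> G
Bits 0 -> B
Bits 0 -> B
Bits 111 -> H
Bits 111 -> H


Decoded message: ABHGBBHH


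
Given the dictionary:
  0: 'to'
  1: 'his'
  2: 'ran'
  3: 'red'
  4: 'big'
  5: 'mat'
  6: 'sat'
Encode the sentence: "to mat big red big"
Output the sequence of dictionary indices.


Look up each word in the dictionary:
  'to' -> 0
  'mat' -> 5
  'big' -> 4
  'red' -> 3
  'big' -> 4

Encoded: [0, 5, 4, 3, 4]


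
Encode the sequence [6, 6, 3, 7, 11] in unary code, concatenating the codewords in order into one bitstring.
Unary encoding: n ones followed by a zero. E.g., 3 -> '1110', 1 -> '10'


Encode each number as n ones followed by a terminating 0:
  6 -> 1111110 (7 bits)
  6 -> 1111110 (7 bits)
  3 -> 1110 (4 bits)
  7 -> 11111110 (8 bits)
  11 -> 111111111110 (12 bits)
Total length = 7 + 7 + 4 + 8 + 12 = 38 bits.

Unary([6, 6, 3, 7, 11]) = 11111101111110111011111110111111111110 (38 bits)


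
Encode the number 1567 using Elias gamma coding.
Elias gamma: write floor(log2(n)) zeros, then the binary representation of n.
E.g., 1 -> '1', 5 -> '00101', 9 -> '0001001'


num_bits = floor(log2(1567)) + 1 = 11
leading_zeros = num_bits - 1 = 10
binary(1567) = 11000011111

Elias gamma(1567) = '0000000000' + '11000011111' = 000000000011000011111 (21 bits)


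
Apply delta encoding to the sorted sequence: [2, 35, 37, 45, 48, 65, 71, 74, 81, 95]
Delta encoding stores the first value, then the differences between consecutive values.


First value: 2
Deltas:
  35 - 2 = 33
  37 - 35 = 2
  45 - 37 = 8
  48 - 45 = 3
  65 - 48 = 17
  71 - 65 = 6
  74 - 71 = 3
  81 - 74 = 7
  95 - 81 = 14


Delta encoded: [2, 33, 2, 8, 3, 17, 6, 3, 7, 14]


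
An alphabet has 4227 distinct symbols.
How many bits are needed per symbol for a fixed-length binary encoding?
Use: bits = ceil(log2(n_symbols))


log2(4227) = 12.0454
Bracket: 2^12 = 4096 < 4227 <= 2^13 = 8192
So ceil(log2(4227)) = 13

bits = ceil(log2(4227)) = ceil(12.0454) = 13 bits


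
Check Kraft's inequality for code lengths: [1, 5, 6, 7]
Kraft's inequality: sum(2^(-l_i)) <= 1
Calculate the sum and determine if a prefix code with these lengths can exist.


Sum = 2^(-1) + 2^(-5) + 2^(-6) + 2^(-7)
    = 0.5 + 0.03125 + 0.015625 + 0.0078125
    = 71/128 = 0.5546875
Since 0.5546875 <= 1, Kraft's inequality IS satisfied.
A prefix code with these lengths CAN exist.

Kraft sum = 0.5546875. Satisfied.


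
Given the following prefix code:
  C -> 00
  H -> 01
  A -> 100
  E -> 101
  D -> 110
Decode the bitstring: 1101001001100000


Decoding step by step:
Bits 110 -> D
Bits 100 -> A
Bits 100 -> A
Bits 110 -> D
Bits 00 -> C
Bits 00 -> C


Decoded message: DAADCC


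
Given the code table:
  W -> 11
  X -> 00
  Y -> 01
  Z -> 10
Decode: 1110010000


Decoding:
11 -> W
10 -> Z
01 -> Y
00 -> X
00 -> X


Result: WZYXX


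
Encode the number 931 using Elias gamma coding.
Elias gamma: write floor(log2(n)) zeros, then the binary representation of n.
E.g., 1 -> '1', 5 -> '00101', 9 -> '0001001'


num_bits = floor(log2(931)) + 1 = 10
leading_zeros = num_bits - 1 = 9
binary(931) = 1110100011

Elias gamma(931) = '000000000' + '1110100011' = 0000000001110100011 (19 bits)
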